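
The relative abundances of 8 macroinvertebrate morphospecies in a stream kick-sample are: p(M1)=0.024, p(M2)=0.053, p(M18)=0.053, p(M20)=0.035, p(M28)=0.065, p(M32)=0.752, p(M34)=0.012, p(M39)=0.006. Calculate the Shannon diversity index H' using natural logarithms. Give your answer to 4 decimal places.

0.9940

Each pᵢ ln pᵢ term (working shown to 6 dp, full precision carried): 0.024×(-3.729701)=-0.089513, 0.053×(-2.937463)=-0.155686, 0.053×(-2.937463)=-0.155686, 0.035×(-3.352407)=-0.117334, 0.065×(-2.733368)=-0.177669, 0.752×(-0.285019)=-0.214334, 0.012×(-4.422849)=-0.053074, 0.006×(-5.115996)=-0.030696.
Sum = -0.993992, so H' = 0.9940.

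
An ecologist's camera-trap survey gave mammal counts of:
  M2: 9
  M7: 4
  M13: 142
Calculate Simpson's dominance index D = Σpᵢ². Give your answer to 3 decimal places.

0.843

Total N = 9+4+142 = 155, so the proportions are 0.05806, 0.02581, 0.91613 (working shown to 5 dp, full precision carried).
D = 0.05806² + 0.02581² + 0.91613² = 0.00337 + 0.00067 + 0.83929 = 0.84333.
To 3 decimal places, D = 0.843.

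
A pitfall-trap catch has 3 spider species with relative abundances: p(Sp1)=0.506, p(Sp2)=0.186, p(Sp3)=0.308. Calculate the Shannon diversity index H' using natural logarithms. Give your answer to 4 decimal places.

1.0203

Each pᵢ ln pᵢ term (working shown to 6 dp, full precision carried): 0.506×(-0.681219)=-0.344697, 0.186×(-1.682009)=-0.312854, 0.308×(-1.177655)=-0.362718.
Sum = -1.020268, so H' = 1.0203.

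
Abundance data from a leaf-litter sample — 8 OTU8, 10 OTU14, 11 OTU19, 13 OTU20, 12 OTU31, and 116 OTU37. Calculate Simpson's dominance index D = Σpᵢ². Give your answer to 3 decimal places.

Total N = 8+10+11+13+12+116 = 170, so the proportions are 0.04706, 0.05882, 0.06471, 0.07647, 0.07059, 0.68235 (working shown to 5 dp, full precision carried).
D = 0.04706² + 0.05882² + 0.06471² + 0.07647² + 0.07059² + 0.68235² = 0.00221 + 0.00346 + 0.00419 + 0.00585 + 0.00498 + 0.46561 = 0.48630.
To 3 decimal places, D = 0.486.

0.486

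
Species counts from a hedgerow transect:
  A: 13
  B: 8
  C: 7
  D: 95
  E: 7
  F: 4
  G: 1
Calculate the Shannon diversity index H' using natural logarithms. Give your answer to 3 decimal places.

1.088

Total N = 13+8+7+95+7+4+1 = 135, so the proportions are 0.0963, 0.05926, 0.05185, 0.7037, 0.05185, 0.02963, 0.00741 (working shown to 5 dp, full precision carried).
Each pᵢ ln pᵢ term: 0.0963×(-2.34033)=-0.22536, 0.05926×(-2.82583)=-0.16746, 0.05185×(-2.95936)=-0.15345, 0.7037×(-0.35140)=-0.24728, 0.05185×(-2.95936)=-0.15345, 0.02963×(-3.51898)=-0.10427, 0.00741×(-4.90527)=-0.03634.
Sum = -1.08760, so H' = 1.088.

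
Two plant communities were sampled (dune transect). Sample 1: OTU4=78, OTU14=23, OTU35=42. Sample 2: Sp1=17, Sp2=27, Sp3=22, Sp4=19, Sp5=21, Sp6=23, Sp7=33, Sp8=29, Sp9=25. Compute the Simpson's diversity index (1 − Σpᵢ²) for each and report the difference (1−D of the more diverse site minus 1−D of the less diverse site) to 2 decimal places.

0.29

Sample 1: N=143, proportions 0.5455, 0.1608, 0.2937, giving 1−D = 0.5903 (working shown to 4 dp, full precision carried).
Sample 2: N=216, proportions 0.0787, 0.125, 0.1019, 0.088, 0.0972, 0.1065, 0.1528, 0.1343, 0.1157, giving 1−D = 0.8845.
Difference = |0.5903 − 0.8845| = 0.2942, i.e. 0.29 to 2 decimal places.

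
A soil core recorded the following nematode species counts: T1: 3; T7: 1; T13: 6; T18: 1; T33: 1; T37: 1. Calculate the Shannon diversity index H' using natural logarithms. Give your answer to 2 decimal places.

1.48

Total N = 3+1+6+1+1+1 = 13, so the proportions are 0.2308, 0.0769, 0.4615, 0.0769, 0.0769, 0.0769 (working shown to 4 dp, full precision carried).
Each pᵢ ln pᵢ term: 0.2308×(-1.4663)=-0.3384, 0.0769×(-2.5649)=-0.1973, 0.4615×(-0.7732)=-0.3569, 0.0769×(-2.5649)=-0.1973, 0.0769×(-2.5649)=-0.1973, 0.0769×(-2.5649)=-0.1973.
Sum = -1.4845, so H' = 1.48.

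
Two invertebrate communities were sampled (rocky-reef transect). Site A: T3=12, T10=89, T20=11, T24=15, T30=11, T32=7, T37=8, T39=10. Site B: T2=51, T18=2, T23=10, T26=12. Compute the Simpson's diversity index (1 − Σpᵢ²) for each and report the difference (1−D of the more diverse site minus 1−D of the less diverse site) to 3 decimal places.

0.177

Site A: N=163, proportions 0.07362, 0.54601, 0.06748, 0.09202, 0.06748, 0.04294, 0.04908, 0.06135, giving 1−D = 0.67086 (working shown to 5 dp, full precision carried).
Site B: N=75, proportions 0.68, 0.02667, 0.13333, 0.16, giving 1−D = 0.49351.
Difference = |0.67086 − 0.49351| = 0.17735, i.e. 0.177 to 3 decimal places.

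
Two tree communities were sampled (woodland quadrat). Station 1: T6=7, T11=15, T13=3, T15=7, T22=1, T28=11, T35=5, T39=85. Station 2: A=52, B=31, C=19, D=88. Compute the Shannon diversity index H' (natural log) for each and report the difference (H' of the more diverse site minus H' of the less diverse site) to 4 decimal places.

0.0546

Station 1: N=134, proportions 0.0522388, 0.1119403, 0.0223881, 0.0522388, 0.0074627, 0.0820896, 0.0373134, 0.6343284, giving H' = 1.2918045 (working shown to 7 dp, full precision carried).
Station 2: N=190, proportions 0.2736842, 0.1631579, 0.1, 0.4631579, giving H' = 1.2371911.
Difference = |1.2918045 − 1.2371911| = 0.0546134, i.e. 0.0546 to 4 decimal places.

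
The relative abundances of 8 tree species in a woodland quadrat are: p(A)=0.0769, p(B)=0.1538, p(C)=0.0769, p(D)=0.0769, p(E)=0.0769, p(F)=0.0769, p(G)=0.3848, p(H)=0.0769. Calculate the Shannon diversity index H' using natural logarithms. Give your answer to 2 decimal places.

1.84

Each pᵢ ln pᵢ term (working shown to 4 dp, full precision carried): 0.0769×(-2.5652)=-0.1973, 0.1538×(-1.8721)=-0.2879, 0.0769×(-2.5652)=-0.1973, 0.0769×(-2.5652)=-0.1973, 0.0769×(-2.5652)=-0.1973, 0.0769×(-2.5652)=-0.1973, 0.3848×(-0.9550)=-0.3675, 0.0769×(-2.5652)=-0.1973.
Sum = -1.8390, so H' = 1.84.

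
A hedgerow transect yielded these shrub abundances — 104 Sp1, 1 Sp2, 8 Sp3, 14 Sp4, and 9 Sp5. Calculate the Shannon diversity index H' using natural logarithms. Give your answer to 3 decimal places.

Total N = 104+1+8+14+9 = 136, so the proportions are 0.76471, 0.00735, 0.05882, 0.10294, 0.06618 (working shown to 5 dp, full precision carried).
Each pᵢ ln pᵢ term: 0.76471×(-0.26826)=-0.20514, 0.00735×(-4.91265)=-0.03612, 0.05882×(-2.83321)=-0.16666, 0.10294×(-2.27360)=-0.23405, 0.06618×(-2.71543)=-0.17970.
Sum = -0.82167, so H' = 0.822.

0.822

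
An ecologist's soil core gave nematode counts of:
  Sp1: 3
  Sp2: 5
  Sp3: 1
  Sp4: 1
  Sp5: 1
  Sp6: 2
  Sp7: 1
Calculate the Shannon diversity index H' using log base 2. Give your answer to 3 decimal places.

2.496

Total N = 3+5+1+1+1+2+1 = 14, so the proportions are 0.21429, 0.35714, 0.07143, 0.07143, 0.07143, 0.14286, 0.07143 (working shown to 5 dp, full precision carried).
Each pᵢ log₂ pᵢ term: 0.21429×(-2.22239)=-0.47623, 0.35714×(-1.48543)=-0.53051, 0.07143×(-3.80735)=-0.27195, 0.07143×(-3.80735)=-0.27195, 0.07143×(-3.80735)=-0.27195, 0.14286×(-2.80735)=-0.40105, 0.07143×(-3.80735)=-0.27195.
Sum = -2.49560, so H' = 2.496.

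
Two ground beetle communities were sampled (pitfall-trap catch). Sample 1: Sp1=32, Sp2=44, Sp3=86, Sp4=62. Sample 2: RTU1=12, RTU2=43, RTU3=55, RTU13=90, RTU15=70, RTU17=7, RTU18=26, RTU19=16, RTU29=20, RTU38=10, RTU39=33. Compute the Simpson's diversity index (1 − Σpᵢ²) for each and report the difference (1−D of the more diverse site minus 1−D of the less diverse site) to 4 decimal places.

0.1419

Sample 1: N=224, proportions 0.142857, 0.196429, 0.383929, 0.276786, giving 1−D = 0.716996 (working shown to 6 dp, full precision carried).
Sample 2: N=382, proportions 0.031414, 0.112565, 0.143979, 0.235602, 0.183246, 0.018325, 0.068063, 0.041885, 0.052356, 0.026178, 0.086387, giving 1−D = 0.858913.
Difference = |0.716996 − 0.858913| = 0.141917, i.e. 0.1419 to 4 decimal places.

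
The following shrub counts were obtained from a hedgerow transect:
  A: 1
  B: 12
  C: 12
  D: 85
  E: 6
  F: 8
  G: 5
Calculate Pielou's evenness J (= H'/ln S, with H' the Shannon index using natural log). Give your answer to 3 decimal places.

0.614

Total N = 1+12+12+85+6+8+5 = 129, so the proportions are 0.00775, 0.09302, 0.09302, 0.65891, 0.04651, 0.06202, 0.03876 (working shown to 5 dp, full precision carried).
H' = −Σ pᵢ ln pᵢ = −((-0.03767) + (-0.22092) + (-0.22092) + (-0.27487) + (-0.14270) + (-0.17243) + (-0.12598)) = 1.19550.
With S = 7 species, ln S = 1.94591, so J = 1.19550/1.94591 = 0.61437, i.e. 0.614 to 3 decimal places.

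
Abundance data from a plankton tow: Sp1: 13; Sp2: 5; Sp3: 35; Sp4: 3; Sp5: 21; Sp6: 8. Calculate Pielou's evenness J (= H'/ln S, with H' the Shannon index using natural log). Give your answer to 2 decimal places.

Total N = 13+5+35+3+21+8 = 85, so the proportions are 0.1529, 0.0588, 0.4118, 0.0353, 0.2471, 0.0941 (working shown to 4 dp, full precision carried).
H' = −Σ pᵢ ln pᵢ = −((-0.2872) + (-0.1667) + (-0.3654) + (-0.1180) + (-0.3454) + (-0.2224)) = 1.5051.
With S = 6 species, ln S = 1.7918, so J = 1.5051/1.7918 = 0.8400, i.e. 0.84 to 2 decimal places.

0.84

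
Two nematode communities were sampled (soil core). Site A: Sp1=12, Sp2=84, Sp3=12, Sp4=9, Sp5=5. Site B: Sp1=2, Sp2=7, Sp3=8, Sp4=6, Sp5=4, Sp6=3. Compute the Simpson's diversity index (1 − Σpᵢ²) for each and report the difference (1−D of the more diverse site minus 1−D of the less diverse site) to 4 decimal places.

Site A: N=122, proportions 0.0983607, 0.6885246, 0.0983607, 0.0737705, 0.0409836, giving 1−D = 0.4994625 (working shown to 7 dp, full precision carried).
Site B: N=30, proportions 0.0666667, 0.2333333, 0.2666667, 0.2, 0.1333333, 0.1, giving 1−D = 0.8022222.
Difference = |0.4994625 − 0.8022222| = 0.3027597, i.e. 0.3028 to 4 decimal places.

0.3028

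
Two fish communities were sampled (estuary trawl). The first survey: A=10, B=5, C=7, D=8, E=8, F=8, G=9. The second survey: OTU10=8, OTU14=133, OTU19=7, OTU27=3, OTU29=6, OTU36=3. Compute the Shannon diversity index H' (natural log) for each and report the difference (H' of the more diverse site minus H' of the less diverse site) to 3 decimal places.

1.215

The first survey: N=55, proportions 0.18182, 0.09091, 0.12727, 0.14545, 0.14545, 0.14545, 0.16364, giving H' = 1.92777 (working shown to 5 dp, full precision carried).
The second survey: N=160, proportions 0.05, 0.83125, 0.04375, 0.01875, 0.0375, 0.01875, giving H' = 0.71258.
Difference = |1.92777 − 0.71258| = 1.21519, i.e. 1.215 to 3 decimal places.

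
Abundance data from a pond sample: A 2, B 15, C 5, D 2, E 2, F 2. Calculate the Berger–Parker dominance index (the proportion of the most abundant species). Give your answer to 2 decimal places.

Total N = 2+15+5+2+2+2 = 28, so the proportions are 0.0714, 0.5357, 0.1786, 0.0714, 0.0714, 0.0714 (working shown to 4 dp, full precision carried).
The largest proportion is 0.5357, i.e. d = 0.54 to 2 decimal places.

0.54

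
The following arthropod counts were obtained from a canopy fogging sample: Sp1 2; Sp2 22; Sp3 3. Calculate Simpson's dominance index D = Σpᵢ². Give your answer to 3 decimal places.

0.682

Total N = 2+22+3 = 27, so the proportions are 0.07407, 0.81481, 0.11111 (working shown to 5 dp, full precision carried).
D = 0.07407² + 0.81481² + 0.11111² = 0.00549 + 0.66392 + 0.01235 = 0.68176.
To 3 decimal places, D = 0.682.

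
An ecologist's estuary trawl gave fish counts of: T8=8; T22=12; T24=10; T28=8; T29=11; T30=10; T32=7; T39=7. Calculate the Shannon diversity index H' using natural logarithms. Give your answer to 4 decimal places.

Total N = 8+12+10+8+11+10+7+7 = 73, so the proportions are 0.109589, 0.164384, 0.136986, 0.109589, 0.150685, 0.136986, 0.09589, 0.09589 (working shown to 6 dp, full precision carried).
Each pᵢ ln pᵢ term: 0.109589×(-2.211018)=-0.242303, 0.164384×(-1.805553)=-0.296803, 0.136986×(-1.987874)=-0.272312, 0.109589×(-2.211018)=-0.242303, 0.150685×(-1.892564)=-0.285181, 0.136986×(-1.987874)=-0.272312, 0.09589×(-2.344549)=-0.224820, 0.09589×(-2.344549)=-0.224820.
Sum = -2.060853, so H' = 2.0609.

2.0609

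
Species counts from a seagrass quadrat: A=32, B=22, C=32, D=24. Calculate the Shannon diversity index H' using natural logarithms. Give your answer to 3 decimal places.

1.372

Total N = 32+22+32+24 = 110, so the proportions are 0.29091, 0.2, 0.29091, 0.21818 (working shown to 5 dp, full precision carried).
Each pᵢ ln pᵢ term: 0.29091×(-1.23474)=-0.35920, 0.2×(-1.60944)=-0.32189, 0.29091×(-1.23474)=-0.35920, 0.21818×(-1.52243)=-0.33217.
Sum = -1.37245, so H' = 1.372.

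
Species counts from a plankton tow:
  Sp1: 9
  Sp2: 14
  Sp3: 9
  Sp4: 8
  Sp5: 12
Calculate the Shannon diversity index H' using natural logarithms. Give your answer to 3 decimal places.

1.587

Total N = 9+14+9+8+12 = 52, so the proportions are 0.17308, 0.26923, 0.17308, 0.15385, 0.23077 (working shown to 5 dp, full precision carried).
Each pᵢ ln pᵢ term: 0.17308×(-1.75402)=-0.30358, 0.26923×(-1.31219)=-0.35328, 0.17308×(-1.75402)=-0.30358, 0.15385×(-1.87180)=-0.28797, 0.23077×(-1.46634)=-0.33839.
Sum = -1.58680, so H' = 1.587.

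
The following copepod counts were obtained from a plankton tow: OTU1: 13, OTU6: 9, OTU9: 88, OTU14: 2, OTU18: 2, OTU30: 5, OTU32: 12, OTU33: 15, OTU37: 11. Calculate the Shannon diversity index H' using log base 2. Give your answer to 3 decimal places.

Total N = 13+9+88+2+2+5+12+15+11 = 157, so the proportions are 0.0828, 0.05732, 0.56051, 0.01274, 0.01274, 0.03185, 0.07643, 0.09554, 0.07006 (working shown to 5 dp, full precision carried).
Each pᵢ log₂ pᵢ term: 0.0828×(-3.59418)=-0.29761, 0.05732×(-4.12470)=-0.23645, 0.56051×(-0.83519)=-0.46813, 0.01274×(-6.29462)=-0.08019, 0.01274×(-6.29462)=-0.08019, 0.03185×(-4.97269)=-0.15837, 0.07643×(-3.70966)=-0.28354, 0.09554×(-3.38773)=-0.32367, 0.07006×(-3.83519)=-0.26871.
Sum = -2.19684, so H' = 2.197.

2.197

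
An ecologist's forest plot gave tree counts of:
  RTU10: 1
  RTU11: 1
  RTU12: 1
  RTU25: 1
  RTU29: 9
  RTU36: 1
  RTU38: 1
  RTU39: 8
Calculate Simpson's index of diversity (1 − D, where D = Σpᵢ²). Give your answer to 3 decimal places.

0.715

Total N = 1+1+1+1+9+1+1+8 = 23, so the proportions are 0.04348, 0.04348, 0.04348, 0.04348, 0.3913, 0.04348, 0.04348, 0.34783 (working shown to 5 dp, full precision carried).
D = 0.04348² + 0.04348² + 0.04348² + 0.04348² + 0.3913² + 0.04348² + 0.04348² + 0.34783² = 0.00189 + 0.00189 + 0.00189 + 0.00189 + 0.15312 + 0.00189 + 0.00189 + 0.12098 = 0.28544.
So 1 − D = 0.71456, i.e. 0.715 to 3 decimal places.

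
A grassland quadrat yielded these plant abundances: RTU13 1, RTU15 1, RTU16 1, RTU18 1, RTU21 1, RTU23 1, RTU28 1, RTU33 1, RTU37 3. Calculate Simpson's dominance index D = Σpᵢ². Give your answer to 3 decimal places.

0.140

Total N = 1+1+1+1+1+1+1+1+3 = 11, so the proportions are 0.090909, 0.090909, 0.090909, 0.090909, 0.090909, 0.090909, 0.090909, 0.090909, 0.272727 (working shown to 6 dp, full precision carried).
D = 0.090909² + 0.090909² + 0.090909² + 0.090909² + 0.090909² + 0.090909² + 0.090909² + 0.090909² + 0.272727² = 0.008264 + 0.008264 + 0.008264 + 0.008264 + 0.008264 + 0.008264 + 0.008264 + 0.008264 + 0.074380 = 0.140496.
To 3 decimal places, D = 0.140.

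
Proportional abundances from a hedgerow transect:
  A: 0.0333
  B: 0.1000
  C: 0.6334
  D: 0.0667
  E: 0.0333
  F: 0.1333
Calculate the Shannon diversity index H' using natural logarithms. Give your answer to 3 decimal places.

1.195

Each pᵢ ln pᵢ term (working shown to 5 dp, full precision carried): 0.0333×(-3.40220)=-0.11329, 0.1×(-2.30259)=-0.23026, 0.6334×(-0.45665)=-0.28924, 0.0667×(-2.70755)=-0.18059, 0.0333×(-3.40220)=-0.11329, 0.1333×(-2.01515)=-0.26862.
Sum = -1.19530, so H' = 1.195.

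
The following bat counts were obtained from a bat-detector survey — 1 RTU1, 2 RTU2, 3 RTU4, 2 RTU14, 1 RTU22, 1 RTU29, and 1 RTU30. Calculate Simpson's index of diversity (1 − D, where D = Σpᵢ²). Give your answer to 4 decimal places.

Total N = 1+2+3+2+1+1+1 = 11, so the proportions are 0.090909, 0.181818, 0.272727, 0.181818, 0.090909, 0.090909, 0.090909 (working shown to 6 dp, full precision carried).
D = 0.090909² + 0.181818² + 0.272727² + 0.181818² + 0.090909² + 0.090909² + 0.090909² = 0.008264 + 0.033058 + 0.074380 + 0.033058 + 0.008264 + 0.008264 + 0.008264 = 0.173554.
So 1 − D = 0.826446, i.e. 0.8264 to 4 decimal places.

0.8264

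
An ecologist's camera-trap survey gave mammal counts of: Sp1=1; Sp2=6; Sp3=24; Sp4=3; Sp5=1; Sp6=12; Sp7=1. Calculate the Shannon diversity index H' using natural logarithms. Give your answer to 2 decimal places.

1.37

Total N = 1+6+24+3+1+12+1 = 48, so the proportions are 0.0208, 0.125, 0.5, 0.0625, 0.0208, 0.25, 0.0208 (working shown to 4 dp, full precision carried).
Each pᵢ ln pᵢ term: 0.0208×(-3.8712)=-0.0807, 0.125×(-2.0794)=-0.2599, 0.5×(-0.6931)=-0.3466, 0.0625×(-2.7726)=-0.1733, 0.0208×(-3.8712)=-0.0807, 0.25×(-1.3863)=-0.3466, 0.0208×(-3.8712)=-0.0807.
Sum = -1.3683, so H' = 1.37.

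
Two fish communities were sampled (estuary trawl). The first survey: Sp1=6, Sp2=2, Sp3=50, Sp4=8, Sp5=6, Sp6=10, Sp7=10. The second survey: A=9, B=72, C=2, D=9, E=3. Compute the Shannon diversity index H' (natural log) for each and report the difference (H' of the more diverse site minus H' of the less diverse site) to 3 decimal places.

0.619

The first survey: N=92, proportions 0.06522, 0.02174, 0.54348, 0.08696, 0.06522, 0.1087, 0.1087, giving H' = 1.46553 (working shown to 5 dp, full precision carried).
The second survey: N=95, proportions 0.09474, 0.75789, 0.02105, 0.09474, 0.03158, giving H' = 0.84701.
Difference = |1.46553 − 0.84701| = 0.61852, i.e. 0.619 to 3 decimal places.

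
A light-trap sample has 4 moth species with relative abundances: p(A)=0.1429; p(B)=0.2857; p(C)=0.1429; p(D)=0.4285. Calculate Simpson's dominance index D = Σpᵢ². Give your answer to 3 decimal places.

D = 0.1429² + 0.2857² + 0.1429² + 0.4285² = 0.02042 + 0.08162 + 0.02042 + 0.18361 = 0.30608 (working shown to 5 dp, full precision carried).
To 3 decimal places, D = 0.306.

0.306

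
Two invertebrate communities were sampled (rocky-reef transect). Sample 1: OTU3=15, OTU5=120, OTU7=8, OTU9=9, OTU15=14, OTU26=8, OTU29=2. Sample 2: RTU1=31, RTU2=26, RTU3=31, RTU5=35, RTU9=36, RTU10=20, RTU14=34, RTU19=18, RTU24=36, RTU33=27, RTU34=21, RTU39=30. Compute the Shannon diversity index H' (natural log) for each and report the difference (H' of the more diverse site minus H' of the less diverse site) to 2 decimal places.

1.31

Sample 1: N=176, proportions 0.0852, 0.6818, 0.0455, 0.0511, 0.0795, 0.0455, 0.0114, giving H' = 1.1563 (working shown to 4 dp, full precision carried).
Sample 2: N=345, proportions 0.0899, 0.0754, 0.0899, 0.1014, 0.1043, 0.058, 0.0986, 0.0522, 0.1043, 0.0783, 0.0609, 0.087, giving H' = 2.4613.
Difference = |1.1563 − 2.4613| = 1.3050, i.e. 1.31 to 2 decimal places.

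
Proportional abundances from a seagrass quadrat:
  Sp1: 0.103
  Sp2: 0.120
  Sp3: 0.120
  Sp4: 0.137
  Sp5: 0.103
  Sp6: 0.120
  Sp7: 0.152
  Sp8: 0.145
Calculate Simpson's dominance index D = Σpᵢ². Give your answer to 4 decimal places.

D = 0.103² + 0.12² + 0.12² + 0.137² + 0.103² + 0.12² + 0.152² + 0.145² = 0.010609 + 0.014400 + 0.014400 + 0.018769 + 0.010609 + 0.014400 + 0.023104 + 0.021025 = 0.127316 (working shown to 6 dp, full precision carried).
To 4 decimal places, D = 0.1273.

0.1273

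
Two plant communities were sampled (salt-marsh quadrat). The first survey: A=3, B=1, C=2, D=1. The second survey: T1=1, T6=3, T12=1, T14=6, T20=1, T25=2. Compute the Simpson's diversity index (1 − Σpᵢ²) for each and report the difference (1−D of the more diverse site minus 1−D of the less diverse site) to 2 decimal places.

The first survey: N=7, proportions 0.4286, 0.1429, 0.2857, 0.1429, giving 1−D = 0.6939 (working shown to 4 dp, full precision carried).
The second survey: N=14, proportions 0.0714, 0.2143, 0.0714, 0.4286, 0.0714, 0.1429, giving 1−D = 0.7347.
Difference = |0.6939 − 0.7347| = 0.0408, i.e. 0.04 to 2 decimal places.

0.04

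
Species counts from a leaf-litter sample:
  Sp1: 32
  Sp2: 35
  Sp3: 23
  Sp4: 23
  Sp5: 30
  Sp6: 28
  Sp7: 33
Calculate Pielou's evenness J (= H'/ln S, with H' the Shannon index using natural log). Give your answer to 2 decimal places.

Total N = 32+35+23+23+30+28+33 = 204, so the proportions are 0.1569, 0.1716, 0.1127, 0.1127, 0.1471, 0.1373, 0.1618 (working shown to 4 dp, full precision carried).
H' = −Σ pᵢ ln pᵢ = −((-0.2906) + (-0.3024) + (-0.2461) + (-0.2461) + (-0.2819) + (-0.2726) + (-0.2947)) = 1.9343.
With S = 7 species, ln S = 1.9459, so J = 1.9343/1.9459 = 0.9940, i.e. 0.99 to 2 decimal places.

0.99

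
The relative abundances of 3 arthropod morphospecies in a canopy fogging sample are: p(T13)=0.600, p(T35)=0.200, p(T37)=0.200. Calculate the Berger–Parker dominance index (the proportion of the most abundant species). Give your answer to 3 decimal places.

0.600

The largest proportion is 0.6, i.e. d = 0.600 to 3 decimal places.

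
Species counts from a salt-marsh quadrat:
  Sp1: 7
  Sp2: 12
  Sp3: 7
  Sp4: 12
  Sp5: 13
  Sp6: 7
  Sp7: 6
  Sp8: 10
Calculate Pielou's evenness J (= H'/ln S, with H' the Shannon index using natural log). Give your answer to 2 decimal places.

Total N = 7+12+7+12+13+7+6+10 = 74, so the proportions are 0.0946, 0.1622, 0.0946, 0.1622, 0.1757, 0.0946, 0.0811, 0.1351 (working shown to 4 dp, full precision carried).
H' = −Σ pᵢ ln pᵢ = −((-0.2231) + (-0.2950) + (-0.2231) + (-0.2950) + (-0.3055) + (-0.2231) + (-0.2037) + (-0.2705)) = 2.0389.
With S = 8 species, ln S = 2.0794, so J = 2.0389/2.0794 = 0.9805, i.e. 0.98 to 2 decimal places.

0.98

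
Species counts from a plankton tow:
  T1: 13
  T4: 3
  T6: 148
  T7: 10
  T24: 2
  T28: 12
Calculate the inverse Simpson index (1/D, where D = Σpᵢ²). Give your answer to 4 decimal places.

Total N = 13+3+148+10+2+12 = 188, so the proportions are 0.0691489, 0.0159574, 0.787234, 0.0531915, 0.0106383, 0.0638298 (working shown to 7 dp, full precision carried).
D = 0.0691489² + 0.0159574² + 0.787234² + 0.0531915² + 0.0106383² + 0.0638298² = 0.0047816 + 0.0002546 + 0.6197374 + 0.0028293 + 0.0001132 + 0.0040742 = 0.6317904.
So 1/D = 1.582803, i.e. 1.5828 to 4 decimal places.

1.5828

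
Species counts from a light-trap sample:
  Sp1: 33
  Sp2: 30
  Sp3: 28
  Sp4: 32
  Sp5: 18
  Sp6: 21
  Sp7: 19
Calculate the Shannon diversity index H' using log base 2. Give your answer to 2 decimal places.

Total N = 33+30+28+32+18+21+19 = 181, so the proportions are 0.1823, 0.1657, 0.1547, 0.1768, 0.0994, 0.116, 0.105 (working shown to 4 dp, full precision carried).
Each pᵢ log₂ pᵢ term: 0.1823×(-2.4555)=-0.4477, 0.1657×(-2.5930)=-0.4298, 0.1547×(-2.6925)=-0.4165, 0.1768×(-2.4998)=-0.4420, 0.0994×(-3.3299)=-0.3312, 0.116×(-3.1075)=-0.3605, 0.105×(-3.2519)=-0.3414.
Sum = -2.7690, so H' = 2.77.

2.77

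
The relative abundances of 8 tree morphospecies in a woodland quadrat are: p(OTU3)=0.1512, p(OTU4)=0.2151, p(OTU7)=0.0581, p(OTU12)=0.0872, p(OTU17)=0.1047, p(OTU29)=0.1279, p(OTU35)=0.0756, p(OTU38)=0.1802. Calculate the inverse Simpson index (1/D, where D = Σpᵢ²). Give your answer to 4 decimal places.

D = 0.1512² + 0.2151² + 0.0581² + 0.0872² + 0.1047² + 0.1279² + 0.0756² + 0.1802² = 0.02286144 + 0.04626801 + 0.00337561 + 0.00760384 + 0.01096209 + 0.01635841 + 0.00571536 + 0.03247204 = 0.14561680 (working shown to 8 dp, full precision carried).
So 1/D = 6.867339, i.e. 6.8673 to 4 decimal places.

6.8673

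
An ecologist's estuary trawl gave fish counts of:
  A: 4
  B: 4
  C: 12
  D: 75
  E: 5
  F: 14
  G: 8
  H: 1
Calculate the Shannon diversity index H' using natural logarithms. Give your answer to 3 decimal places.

Total N = 4+4+12+75+5+14+8+1 = 123, so the proportions are 0.03252, 0.03252, 0.09756, 0.60976, 0.04065, 0.11382, 0.06504, 0.00813 (working shown to 5 dp, full precision carried).
Each pᵢ ln pᵢ term: 0.03252×(-3.42589)=-0.11141, 0.03252×(-3.42589)=-0.11141, 0.09756×(-2.32728)=-0.22705, 0.60976×(-0.49470)=-0.30164, 0.04065×(-3.20275)=-0.13019, 0.11382×(-2.17313)=-0.24735, 0.06504×(-2.73274)=-0.17774, 0.00813×(-4.81218)=-0.03912.
Sum = -1.34592, so H' = 1.346.

1.346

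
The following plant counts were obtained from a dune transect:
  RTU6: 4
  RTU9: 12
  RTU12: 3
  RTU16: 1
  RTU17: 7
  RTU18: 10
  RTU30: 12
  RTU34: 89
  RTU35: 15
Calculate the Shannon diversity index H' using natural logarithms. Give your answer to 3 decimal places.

1.467

Total N = 4+12+3+1+7+10+12+89+15 = 153, so the proportions are 0.02614, 0.07843, 0.01961, 0.00654, 0.04575, 0.06536, 0.07843, 0.5817, 0.09804 (working shown to 5 dp, full precision carried).
Each pᵢ ln pᵢ term: 0.02614×(-3.64414)=-0.09527, 0.07843×(-2.54553)=-0.19965, 0.01961×(-3.93183)=-0.07709, 0.00654×(-5.03044)=-0.03288, 0.04575×(-3.08453)=-0.14112, 0.06536×(-2.72785)=-0.17829, 0.07843×(-2.54553)=-0.19965, 0.5817×(-0.54180)=-0.31517, 0.09804×(-2.32239)=-0.22769.
Sum = -1.46681, so H' = 1.467.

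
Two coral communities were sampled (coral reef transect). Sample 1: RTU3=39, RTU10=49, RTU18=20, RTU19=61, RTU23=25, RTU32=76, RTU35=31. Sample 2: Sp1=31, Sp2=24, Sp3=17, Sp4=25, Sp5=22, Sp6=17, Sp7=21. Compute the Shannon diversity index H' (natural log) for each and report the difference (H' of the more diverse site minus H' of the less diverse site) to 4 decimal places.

Sample 1: N=301, proportions 0.12956811, 0.1627907, 0.06644518, 0.20265781, 0.08305648, 0.25249169, 0.10299003, giving H' = 1.85223557 (working shown to 8 dp, full precision carried).
Sample 2: N=157, proportions 0.19745223, 0.15286624, 0.10828025, 0.15923567, 0.14012739, 0.10828025, 0.13375796, giving H' = 1.92588944.
Difference = |1.85223557 − 1.92588944| = 0.07365387, i.e. 0.0737 to 4 decimal places.

0.0737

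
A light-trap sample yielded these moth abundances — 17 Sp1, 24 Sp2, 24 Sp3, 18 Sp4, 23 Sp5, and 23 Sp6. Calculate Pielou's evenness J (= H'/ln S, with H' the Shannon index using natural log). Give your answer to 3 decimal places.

Total N = 17+24+24+18+23+23 = 129, so the proportions are 0.13178, 0.18605, 0.18605, 0.13953, 0.17829, 0.17829 (working shown to 5 dp, full precision carried).
H' = −Σ pᵢ ln pᵢ = −((-0.26707) + (-0.31289) + (-0.31289) + (-0.27481) + (-0.30744) + (-0.30744)) = 1.78252.
With S = 6 species, ln S = 1.79176, so J = 1.78252/1.79176 = 0.99484, i.e. 0.995 to 3 decimal places.

0.995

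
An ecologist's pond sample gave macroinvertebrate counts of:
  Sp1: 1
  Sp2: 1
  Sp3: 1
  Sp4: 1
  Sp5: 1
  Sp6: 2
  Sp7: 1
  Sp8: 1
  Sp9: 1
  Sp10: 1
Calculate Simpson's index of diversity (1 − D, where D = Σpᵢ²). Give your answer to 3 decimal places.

0.893

Total N = 1+1+1+1+1+2+1+1+1+1 = 11, so the proportions are 0.09091, 0.09091, 0.09091, 0.09091, 0.09091, 0.18182, 0.09091, 0.09091, 0.09091, 0.09091 (working shown to 5 dp, full precision carried).
D = 0.09091² + 0.09091² + 0.09091² + 0.09091² + 0.09091² + 0.18182² + 0.09091² + 0.09091² + 0.09091² + 0.09091² = 0.00826 + 0.00826 + 0.00826 + 0.00826 + 0.00826 + 0.03306 + 0.00826 + 0.00826 + 0.00826 + 0.00826 = 0.10744.
So 1 − D = 0.89256, i.e. 0.893 to 3 decimal places.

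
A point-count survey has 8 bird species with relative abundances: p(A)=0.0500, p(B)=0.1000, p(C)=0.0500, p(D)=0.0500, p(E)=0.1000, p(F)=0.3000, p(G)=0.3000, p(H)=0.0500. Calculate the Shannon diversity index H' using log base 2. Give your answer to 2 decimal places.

Each pᵢ log₂ pᵢ term (working shown to 4 dp, full precision carried): 0.05×(-4.3219)=-0.2161, 0.1×(-3.3219)=-0.3322, 0.05×(-4.3219)=-0.2161, 0.05×(-4.3219)=-0.2161, 0.1×(-3.3219)=-0.3322, 0.3×(-1.7370)=-0.5211, 0.3×(-1.7370)=-0.5211, 0.05×(-4.3219)=-0.2161.
Sum = -2.5710, so H' = 2.57.

2.57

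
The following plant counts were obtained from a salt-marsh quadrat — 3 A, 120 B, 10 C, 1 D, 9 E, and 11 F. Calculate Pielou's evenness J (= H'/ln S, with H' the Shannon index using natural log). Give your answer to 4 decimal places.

Total N = 3+120+10+1+9+11 = 154, so the proportions are 0.019481, 0.779221, 0.064935, 0.006494, 0.058442, 0.071429 (working shown to 6 dp, full precision carried).
H' = −Σ pᵢ ln pᵢ = −((-0.076721) + (-0.194385) + (-0.177556) + (-0.032707) + (-0.165958) + (-0.188504)) = 0.835832.
With S = 6 species, ln S = 1.791759, so J = 0.835832/1.791759 = 0.466487, i.e. 0.4665 to 4 decimal places.

0.4665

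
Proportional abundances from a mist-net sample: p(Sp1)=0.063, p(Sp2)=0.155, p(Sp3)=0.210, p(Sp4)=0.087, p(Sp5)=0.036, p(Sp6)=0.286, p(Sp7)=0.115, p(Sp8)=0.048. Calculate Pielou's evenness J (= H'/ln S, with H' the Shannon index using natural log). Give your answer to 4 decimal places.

H' = −Σ pᵢ ln pᵢ = −((-0.174171) + (-0.288971) + (-0.327736) + (-0.212441) + (-0.119673) + (-0.358004) + (-0.248725) + (-0.145755)) = 1.875475 (working shown to 6 dp, full precision carried).
With S = 8 species, ln S = 2.079442, so J = 1.875475/2.079442 = 0.901913, i.e. 0.9019 to 4 decimal places.

0.9019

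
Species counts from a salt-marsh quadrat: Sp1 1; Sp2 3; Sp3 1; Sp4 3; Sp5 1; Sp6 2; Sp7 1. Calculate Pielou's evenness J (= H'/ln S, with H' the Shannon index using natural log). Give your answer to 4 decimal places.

Total N = 1+3+1+3+1+2+1 = 12, so the proportions are 0.083333, 0.25, 0.083333, 0.25, 0.083333, 0.166667, 0.083333 (working shown to 6 dp, full precision carried).
H' = −Σ pᵢ ln pᵢ = −((-0.207076) + (-0.346574) + (-0.207076) + (-0.346574) + (-0.207076) + (-0.298627) + (-0.207076)) = 1.820076.
With S = 7 species, ln S = 1.945910, so J = 1.820076/1.945910 = 0.935334, i.e. 0.9353 to 4 decimal places.

0.9353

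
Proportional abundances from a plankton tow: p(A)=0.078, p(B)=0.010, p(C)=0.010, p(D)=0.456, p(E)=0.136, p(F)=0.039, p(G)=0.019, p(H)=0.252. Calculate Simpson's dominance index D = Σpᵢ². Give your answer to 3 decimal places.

D = 0.078² + 0.01² + 0.01² + 0.456² + 0.136² + 0.039² + 0.019² + 0.252² = 0.00608 + 0.00010 + 0.00010 + 0.20794 + 0.01850 + 0.00152 + 0.00036 + 0.06350 = 0.29810 (working shown to 5 dp, full precision carried).
To 3 decimal places, D = 0.298.

0.298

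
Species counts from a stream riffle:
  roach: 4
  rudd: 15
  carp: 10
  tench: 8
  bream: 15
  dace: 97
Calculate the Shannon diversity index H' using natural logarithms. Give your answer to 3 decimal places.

Total N = 4+15+10+8+15+97 = 149, so the proportions are 0.02685, 0.10067, 0.06711, 0.05369, 0.10067, 0.65101 (working shown to 5 dp, full precision carried).
Each pᵢ ln pᵢ term: 0.02685×(-3.61765)=-0.09712, 0.10067×(-2.29590)=-0.23113, 0.06711×(-2.70136)=-0.18130, 0.05369×(-2.92450)=-0.15702, 0.10067×(-2.29590)=-0.23113, 0.65101×(-0.42924)=-0.27944.
Sum = -1.17713, so H' = 1.177.

1.177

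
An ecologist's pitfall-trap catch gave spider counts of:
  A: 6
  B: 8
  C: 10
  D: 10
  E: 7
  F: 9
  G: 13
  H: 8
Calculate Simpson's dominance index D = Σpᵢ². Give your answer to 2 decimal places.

0.13

Total N = 6+8+10+10+7+9+13+8 = 71, so the proportions are 0.0845, 0.1127, 0.1408, 0.1408, 0.0986, 0.1268, 0.1831, 0.1127 (working shown to 4 dp, full precision carried).
D = 0.0845² + 0.1127² + 0.1408² + 0.1408² + 0.0986² + 0.1268² + 0.1831² + 0.1127² = 0.0071 + 0.0127 + 0.0198 + 0.0198 + 0.0097 + 0.0161 + 0.0335 + 0.0127 = 0.1315.
To 2 decimal places, D = 0.13.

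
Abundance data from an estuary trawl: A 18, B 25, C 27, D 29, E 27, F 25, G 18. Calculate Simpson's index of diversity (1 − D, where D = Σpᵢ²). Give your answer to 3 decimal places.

0.853

Total N = 18+25+27+29+27+25+18 = 169, so the proportions are 0.10651, 0.14793, 0.15976, 0.1716, 0.15976, 0.14793, 0.10651 (working shown to 5 dp, full precision carried).
D = 0.10651² + 0.14793² + 0.15976² + 0.1716² + 0.15976² + 0.14793² + 0.10651² = 0.01134 + 0.02188 + 0.02552 + 0.02945 + 0.02552 + 0.02188 + 0.01134 = 0.14695.
So 1 − D = 0.85305, i.e. 0.853 to 3 decimal places.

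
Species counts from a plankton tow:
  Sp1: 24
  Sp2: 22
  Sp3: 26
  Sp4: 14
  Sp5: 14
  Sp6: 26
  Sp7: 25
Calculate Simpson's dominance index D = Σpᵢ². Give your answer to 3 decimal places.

0.150

Total N = 24+22+26+14+14+26+25 = 151, so the proportions are 0.15894, 0.1457, 0.17219, 0.09272, 0.09272, 0.17219, 0.16556 (working shown to 5 dp, full precision carried).
D = 0.15894² + 0.1457² + 0.17219² + 0.09272² + 0.09272² + 0.17219² + 0.16556² = 0.02526 + 0.02123 + 0.02965 + 0.00860 + 0.00860 + 0.02965 + 0.02741 = 0.15039.
To 3 decimal places, D = 0.150.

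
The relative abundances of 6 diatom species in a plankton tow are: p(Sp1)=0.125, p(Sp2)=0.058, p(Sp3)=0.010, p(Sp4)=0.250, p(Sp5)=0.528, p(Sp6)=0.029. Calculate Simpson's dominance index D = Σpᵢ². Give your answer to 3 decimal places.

D = 0.125² + 0.058² + 0.01² + 0.25² + 0.528² + 0.029² = 0.01562 + 0.00336 + 0.00010 + 0.06250 + 0.27878 + 0.00084 = 0.36121 (working shown to 5 dp, full precision carried).
To 3 decimal places, D = 0.361.

0.361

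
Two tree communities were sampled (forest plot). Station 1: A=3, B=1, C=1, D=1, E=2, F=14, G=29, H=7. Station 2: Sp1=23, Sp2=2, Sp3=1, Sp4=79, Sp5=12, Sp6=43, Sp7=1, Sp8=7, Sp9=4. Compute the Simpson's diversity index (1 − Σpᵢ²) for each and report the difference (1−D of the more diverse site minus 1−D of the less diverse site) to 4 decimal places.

Station 1: N=58, proportions 0.051724, 0.017241, 0.017241, 0.017241, 0.034483, 0.241379, 0.5, 0.12069, giving 1−D = 0.672414 (working shown to 6 dp, full precision carried).
Station 2: N=172, proportions 0.133721, 0.011628, 0.005814, 0.459302, 0.069767, 0.25, 0.005814, 0.040698, 0.023256, giving 1−D = 0.701393.
Difference = |0.672414 − 0.701393| = 0.028979, i.e. 0.0290 to 4 decimal places.

0.0290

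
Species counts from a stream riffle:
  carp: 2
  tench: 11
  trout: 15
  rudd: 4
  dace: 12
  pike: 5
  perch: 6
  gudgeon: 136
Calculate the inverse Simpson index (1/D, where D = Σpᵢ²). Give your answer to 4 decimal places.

1.9133

Total N = 2+11+15+4+12+5+6+136 = 191, so the proportions are 0.0104712, 0.0575916, 0.078534, 0.0209424, 0.0628272, 0.026178, 0.0314136, 0.7120419 (working shown to 7 dp, full precision carried).
D = 0.0104712² + 0.0575916² + 0.078534² + 0.0209424² + 0.0628272² + 0.026178² + 0.0314136² + 0.7120419² = 0.0001096 + 0.0033168 + 0.0061676 + 0.0004386 + 0.0039473 + 0.0006853 + 0.0009868 + 0.5070036 = 0.5226556.
So 1/D = 1.913306, i.e. 1.9133 to 4 decimal places.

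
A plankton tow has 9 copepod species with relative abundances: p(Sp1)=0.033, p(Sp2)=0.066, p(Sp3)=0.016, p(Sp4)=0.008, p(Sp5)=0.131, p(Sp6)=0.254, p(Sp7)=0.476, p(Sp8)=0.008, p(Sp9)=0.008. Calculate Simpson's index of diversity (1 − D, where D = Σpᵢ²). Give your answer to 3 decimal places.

D = 0.033² + 0.066² + 0.016² + 0.008² + 0.131² + 0.254² + 0.476² + 0.008² + 0.008² = 0.00109 + 0.00436 + 0.00026 + 0.00006 + 0.01716 + 0.06452 + 0.22658 + 0.00006 + 0.00006 = 0.31415 (working shown to 5 dp, full precision carried).
So 1 − D = 0.68585, i.e. 0.686 to 3 decimal places.

0.686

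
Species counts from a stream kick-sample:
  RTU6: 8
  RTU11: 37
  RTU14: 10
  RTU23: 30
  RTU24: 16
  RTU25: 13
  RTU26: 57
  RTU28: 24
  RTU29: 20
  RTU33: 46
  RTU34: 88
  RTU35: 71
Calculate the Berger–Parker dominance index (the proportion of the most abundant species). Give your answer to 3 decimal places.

Total N = 8+37+10+30+16+13+57+24+20+46+88+71 = 420, so the proportions are 0.01905, 0.0881, 0.02381, 0.07143, 0.0381, 0.03095, 0.13571, 0.05714, 0.04762, 0.10952, 0.20952, 0.16905 (working shown to 5 dp, full precision carried).
The largest proportion is 0.20952, i.e. d = 0.210 to 3 decimal places.

0.210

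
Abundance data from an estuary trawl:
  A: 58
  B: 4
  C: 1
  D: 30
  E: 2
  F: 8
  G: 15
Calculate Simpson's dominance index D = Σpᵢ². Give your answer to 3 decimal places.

Total N = 58+4+1+30+2+8+15 = 118, so the proportions are 0.491525, 0.033898, 0.008475, 0.254237, 0.016949, 0.067797, 0.127119 (working shown to 6 dp, full precision carried).
D = 0.491525² + 0.033898² + 0.008475² + 0.254237² + 0.016949² + 0.067797² + 0.127119² = 0.241597 + 0.001149 + 0.000072 + 0.064637 + 0.000287 + 0.004596 + 0.016159 = 0.328498.
To 3 decimal places, D = 0.328.

0.328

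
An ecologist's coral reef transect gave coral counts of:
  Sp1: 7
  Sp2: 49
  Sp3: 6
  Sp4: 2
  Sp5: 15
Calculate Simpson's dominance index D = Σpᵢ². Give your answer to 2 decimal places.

0.44

Total N = 7+49+6+2+15 = 79, so the proportions are 0.0886, 0.6203, 0.0759, 0.0253, 0.1899 (working shown to 4 dp, full precision carried).
D = 0.0886² + 0.6203² + 0.0759² + 0.0253² + 0.1899² = 0.0079 + 0.3847 + 0.0058 + 0.0006 + 0.0361 = 0.4350.
To 2 decimal places, D = 0.44.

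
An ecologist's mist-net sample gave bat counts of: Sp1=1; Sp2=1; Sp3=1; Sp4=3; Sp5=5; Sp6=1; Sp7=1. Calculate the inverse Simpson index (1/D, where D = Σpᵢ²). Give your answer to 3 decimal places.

Total N = 1+1+1+3+5+1+1 = 13, so the proportions are 0.0769231, 0.0769231, 0.0769231, 0.2307692, 0.3846154, 0.0769231, 0.0769231 (working shown to 7 dp, full precision carried).
D = 0.0769231² + 0.0769231² + 0.0769231² + 0.2307692² + 0.3846154² + 0.0769231² + 0.0769231² = 0.0059172 + 0.0059172 + 0.0059172 + 0.0532544 + 0.1479290 + 0.0059172 + 0.0059172 = 0.2307692.
So 1/D = 4.33333, i.e. 4.333 to 3 decimal places.

4.333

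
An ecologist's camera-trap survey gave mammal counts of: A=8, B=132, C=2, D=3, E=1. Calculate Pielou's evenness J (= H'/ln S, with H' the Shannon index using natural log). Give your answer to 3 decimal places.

0.263

Total N = 8+132+2+3+1 = 146, so the proportions are 0.05479, 0.90411, 0.0137, 0.02055, 0.00685 (working shown to 5 dp, full precision carried).
H' = −Σ pᵢ ln pᵢ = −((-0.15913) + (-0.09114) + (-0.05877) + (-0.07983) + (-0.03413)) = 0.42301.
With S = 5 species, ln S = 1.60944, so J = 0.42301/1.60944 = 0.26283, i.e. 0.263 to 3 decimal places.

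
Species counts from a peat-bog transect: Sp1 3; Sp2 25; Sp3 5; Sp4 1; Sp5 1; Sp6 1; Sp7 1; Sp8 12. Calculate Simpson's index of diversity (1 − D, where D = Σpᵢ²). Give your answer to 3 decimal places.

Total N = 3+25+5+1+1+1+1+12 = 49, so the proportions are 0.06122, 0.5102, 0.10204, 0.02041, 0.02041, 0.02041, 0.02041, 0.2449 (working shown to 5 dp, full precision carried).
D = 0.06122² + 0.5102² + 0.10204² + 0.02041² + 0.02041² + 0.02041² + 0.02041² + 0.2449² = 0.00375 + 0.26031 + 0.01041 + 0.00042 + 0.00042 + 0.00042 + 0.00042 + 0.05998 = 0.33611.
So 1 − D = 0.66389, i.e. 0.664 to 3 decimal places.

0.664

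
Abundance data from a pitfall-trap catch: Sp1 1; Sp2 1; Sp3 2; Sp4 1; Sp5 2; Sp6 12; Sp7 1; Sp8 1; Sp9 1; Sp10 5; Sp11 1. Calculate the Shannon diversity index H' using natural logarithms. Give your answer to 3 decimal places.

1.881

Total N = 1+1+2+1+2+12+1+1+1+5+1 = 28, so the proportions are 0.03571, 0.03571, 0.07143, 0.03571, 0.07143, 0.42857, 0.03571, 0.03571, 0.03571, 0.17857, 0.03571 (working shown to 5 dp, full precision carried).
Each pᵢ ln pᵢ term: 0.03571×(-3.33220)=-0.11901, 0.03571×(-3.33220)=-0.11901, 0.07143×(-2.63906)=-0.18850, 0.03571×(-3.33220)=-0.11901, 0.07143×(-2.63906)=-0.18850, 0.42857×(-0.84730)=-0.36313, 0.03571×(-3.33220)=-0.11901, 0.03571×(-3.33220)=-0.11901, 0.03571×(-3.33220)=-0.11901, 0.17857×(-1.72277)=-0.30764, 0.03571×(-3.33220)=-0.11901.
Sum = -1.88082, so H' = 1.881.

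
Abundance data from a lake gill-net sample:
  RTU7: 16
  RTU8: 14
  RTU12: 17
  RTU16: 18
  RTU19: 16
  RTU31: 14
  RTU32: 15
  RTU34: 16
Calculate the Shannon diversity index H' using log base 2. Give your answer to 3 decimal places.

Total N = 16+14+17+18+16+14+15+16 = 126, so the proportions are 0.12698, 0.11111, 0.13492, 0.14286, 0.12698, 0.11111, 0.11905, 0.12698 (working shown to 5 dp, full precision carried).
Each pᵢ log₂ pᵢ term: 0.12698×(-2.97728)=-0.37807, 0.11111×(-3.16993)=-0.35221, 0.13492×(-2.88982)=-0.38990, 0.14286×(-2.80735)=-0.40105, 0.12698×(-2.97728)=-0.37807, 0.11111×(-3.16993)=-0.35221, 0.11905×(-3.07039)=-0.36552, 0.12698×(-2.97728)=-0.37807.
Sum = -2.99510, so H' = 2.995.

2.995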